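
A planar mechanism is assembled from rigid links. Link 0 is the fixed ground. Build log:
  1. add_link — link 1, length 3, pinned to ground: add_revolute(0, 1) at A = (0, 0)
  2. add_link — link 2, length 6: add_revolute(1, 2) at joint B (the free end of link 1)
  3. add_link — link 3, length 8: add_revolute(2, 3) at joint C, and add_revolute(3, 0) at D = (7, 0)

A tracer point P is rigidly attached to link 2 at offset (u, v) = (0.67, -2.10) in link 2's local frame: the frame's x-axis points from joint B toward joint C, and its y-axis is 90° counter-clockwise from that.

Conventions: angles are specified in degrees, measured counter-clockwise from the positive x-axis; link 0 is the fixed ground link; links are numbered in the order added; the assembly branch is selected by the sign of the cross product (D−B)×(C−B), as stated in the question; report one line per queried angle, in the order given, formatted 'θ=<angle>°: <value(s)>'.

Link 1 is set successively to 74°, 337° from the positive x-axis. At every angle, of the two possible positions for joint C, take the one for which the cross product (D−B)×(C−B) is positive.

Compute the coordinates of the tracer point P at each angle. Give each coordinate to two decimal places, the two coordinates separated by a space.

A=(0,0), D=(7.00,0)
θ=74°: B = A + 3.00·(cos74°, sin74°) = (0.8269, 2.8838)
θ=74°: |BD| = 6.8135
θ=74°: circle(B,6.00) ∩ circle(D,8.00): a=1.3520, h=5.8457
θ=74°:   candidates: C₊=(4.5260,7.6078) cross=39.829; C₋=(-0.4224,-2.9847) cross=-39.829
θ=74°:   branch + wants cross > 0 → take C=(4.5260,7.6078) (cross=39.829)
θ=74°: ex = (C−B)/|BC| = (0.6165,0.7873); ey = (-0.7873,0.6165)
θ=74°: P = B + 0.67·ex + -2.10·ey = (2.8934,2.1166)
θ=337°: B = A + 3.00·(cos337°, sin337°) = (2.7615, -1.1722)
θ=337°: |BD| = 4.3976
θ=337°: circle(B,6.00) ∩ circle(D,8.00): a=-0.9848, h=5.9186
θ=337°:   candidates: C₊=(0.2347,4.2698) cross=26.028; C₋=(3.3900,-7.1392) cross=-26.028
θ=337°:   branch + wants cross > 0 → take C=(0.2347,4.2698) (cross=26.028)
θ=337°: ex = (C−B)/|BC| = (-0.4211,0.9070); ey = (-0.9070,-0.4211)
θ=337°: P = B + 0.67·ex + -2.10·ey = (4.3841,0.3199)

θ=74°: 2.89 2.12
θ=337°: 4.38 0.32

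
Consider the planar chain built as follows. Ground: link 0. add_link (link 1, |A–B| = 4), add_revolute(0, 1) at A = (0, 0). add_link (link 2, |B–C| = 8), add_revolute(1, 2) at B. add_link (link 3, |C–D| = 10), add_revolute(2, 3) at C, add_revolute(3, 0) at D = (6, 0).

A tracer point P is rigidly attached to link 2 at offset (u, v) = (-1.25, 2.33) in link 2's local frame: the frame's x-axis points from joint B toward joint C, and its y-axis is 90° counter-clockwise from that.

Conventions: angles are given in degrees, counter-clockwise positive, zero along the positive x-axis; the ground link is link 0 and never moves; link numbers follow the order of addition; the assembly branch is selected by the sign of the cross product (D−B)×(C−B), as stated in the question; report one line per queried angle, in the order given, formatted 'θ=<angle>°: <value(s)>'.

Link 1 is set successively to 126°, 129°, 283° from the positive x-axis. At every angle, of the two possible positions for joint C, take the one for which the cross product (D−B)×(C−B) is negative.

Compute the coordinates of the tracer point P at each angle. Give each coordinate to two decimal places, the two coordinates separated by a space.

A=(0,0), D=(6.00,0)
θ=126°: B = A + 4.00·(cos126°, sin126°) = (-2.3511, 3.2361)
θ=126°: |BD| = 8.9562
θ=126°: circle(B,8.00) ∩ circle(D,10.00): a=2.4683, h=7.6097
θ=126°:   candidates: C₊=(2.7000,9.4398) cross=68.154; C₋=(-2.7991,-4.7514) cross=-68.154
θ=126°:   branch - wants cross < 0 → take C=(-2.7991,-4.7514) (cross=-68.154)
θ=126°: ex = (C−B)/|BC| = (-0.0560,-0.9984); ey = (0.9984,-0.0560)
θ=126°: P = B + -1.25·ex + 2.33·ey = (0.0452,4.3536)
θ=129°: B = A + 4.00·(cos129°, sin129°) = (-2.5173, 3.1086)
θ=129°: |BD| = 9.0668
θ=129°: circle(B,8.00) ∩ circle(D,10.00): a=2.5482, h=7.5833
θ=129°:   candidates: C₊=(2.4764,9.3586) cross=68.757; C₋=(-2.7235,-4.8888) cross=-68.757
θ=129°:   branch - wants cross < 0 → take C=(-2.7235,-4.8888) (cross=-68.757)
θ=129°: ex = (C−B)/|BC| = (-0.0258,-0.9997); ey = (0.9997,-0.0258)
θ=129°: P = B + -1.25·ex + 2.33·ey = (-0.1558,4.2981)
θ=283°: B = A + 4.00·(cos283°, sin283°) = (0.8998, -3.8975)
θ=283°: |BD| = 6.4189
θ=283°: circle(B,8.00) ∩ circle(D,10.00): a=0.4052, h=7.9897
θ=283°:   candidates: C₊=(-3.6295,2.6969) cross=51.285; C₋=(6.0731,-9.9997) cross=-51.285
θ=283°:   branch - wants cross < 0 → take C=(6.0731,-9.9997) (cross=-51.285)
θ=283°: ex = (C−B)/|BC| = (0.6467,-0.7628); ey = (0.7628,0.6467)
θ=283°: P = B + -1.25·ex + 2.33·ey = (1.8688,-1.4373)

θ=126°: 0.05 4.35
θ=129°: -0.16 4.30
θ=283°: 1.87 -1.44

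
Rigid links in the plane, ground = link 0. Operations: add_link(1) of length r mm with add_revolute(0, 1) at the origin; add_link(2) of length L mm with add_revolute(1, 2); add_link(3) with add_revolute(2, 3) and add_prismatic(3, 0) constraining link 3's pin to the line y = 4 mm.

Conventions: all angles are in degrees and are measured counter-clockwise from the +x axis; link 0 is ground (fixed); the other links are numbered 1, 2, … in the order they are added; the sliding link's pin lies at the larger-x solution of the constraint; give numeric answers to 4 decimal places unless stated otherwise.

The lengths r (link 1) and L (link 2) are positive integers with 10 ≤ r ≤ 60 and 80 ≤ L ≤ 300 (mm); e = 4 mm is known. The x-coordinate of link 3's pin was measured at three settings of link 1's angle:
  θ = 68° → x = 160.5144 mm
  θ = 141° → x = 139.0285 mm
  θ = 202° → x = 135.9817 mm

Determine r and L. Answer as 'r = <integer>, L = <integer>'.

constraint per measurement: (x − r cos θ)² + (r sin θ − e)² = L²
subtracting the θ₁ and θ₂ equations cancels the r² and L² terms:
r = (x₁² − x₂²) / (2[(x₁cos θ₁ + e sin θ₁) − (x₂cos θ₂ + e sin θ₂)]) = 19.0000 → r = 19
L² = (x₁ − r cos θ₁)² + (r sin θ₁ − e)² = 23716.0101 → L = 154.0000 → L = 154
check at θ₃=202°: x = 135.9817 (printed 135.9817) ✓

r = 19, L = 154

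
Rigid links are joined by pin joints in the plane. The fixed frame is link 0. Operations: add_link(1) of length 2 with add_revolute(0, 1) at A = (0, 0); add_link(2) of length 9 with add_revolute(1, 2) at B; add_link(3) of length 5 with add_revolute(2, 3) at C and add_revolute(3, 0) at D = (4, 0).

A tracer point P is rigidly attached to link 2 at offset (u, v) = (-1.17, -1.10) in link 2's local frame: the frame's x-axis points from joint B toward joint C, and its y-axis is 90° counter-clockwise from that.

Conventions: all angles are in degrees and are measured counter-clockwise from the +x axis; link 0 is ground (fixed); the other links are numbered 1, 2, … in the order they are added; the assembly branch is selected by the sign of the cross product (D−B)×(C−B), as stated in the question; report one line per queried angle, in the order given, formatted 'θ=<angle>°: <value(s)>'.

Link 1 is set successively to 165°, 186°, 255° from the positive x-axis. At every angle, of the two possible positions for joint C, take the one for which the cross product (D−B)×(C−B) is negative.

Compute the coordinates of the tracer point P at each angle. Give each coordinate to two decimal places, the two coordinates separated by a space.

A=(0,0), D=(4.00,0)
θ=165°: B = A + 2.00·(cos165°, sin165°) = (-1.9319, 0.5176)
θ=165°: |BD| = 5.9544
θ=165°: circle(B,9.00) ∩ circle(D,5.00): a=7.6796, h=4.6929
θ=165°:   candidates: C₊=(6.1267,4.5252) cross=27.944; C₋=(5.3107,-4.8251) cross=-27.944
θ=165°:   branch - wants cross < 0 → take C=(5.3107,-4.8251) (cross=-27.944)
θ=165°: ex = (C−B)/|BC| = (0.8047,-0.5936); ey = (0.5936,0.8047)
θ=165°: P = B + -1.17·ex + -1.10·ey = (-3.5264,0.3270)
θ=186°: B = A + 2.00·(cos186°, sin186°) = (-1.9890, -0.2091)
θ=186°: |BD| = 5.9927
θ=186°: circle(B,9.00) ∩ circle(D,5.00): a=7.6687, h=4.7107
θ=186°:   candidates: C₊=(5.5107,4.7663) cross=28.230; C₋=(5.8393,-4.6494) cross=-28.230
θ=186°:   branch - wants cross < 0 → take C=(5.8393,-4.6494) (cross=-28.230)
θ=186°: ex = (C−B)/|BC| = (0.8698,-0.4934); ey = (0.4934,0.8698)
θ=186°: P = B + -1.17·ex + -1.10·ey = (-3.5494,-0.5886)
θ=255°: B = A + 2.00·(cos255°, sin255°) = (-0.5176, -1.9319)
θ=255°: |BD| = 4.9134
θ=255°: circle(B,9.00) ∩ circle(D,5.00): a=8.1554, h=3.8064
θ=255°:   candidates: C₊=(5.4843,4.7746) cross=18.702; C₋=(8.4776,-2.2251) cross=-18.702
θ=255°:   branch - wants cross < 0 → take C=(8.4776,-2.2251) (cross=-18.702)
θ=255°: ex = (C−B)/|BC| = (0.9995,-0.0326); ey = (0.0326,0.9995)
θ=255°: P = B + -1.17·ex + -1.10·ey = (-1.7229,-2.9931)

θ=165°: -3.53 0.33
θ=186°: -3.55 -0.59
θ=255°: -1.72 -2.99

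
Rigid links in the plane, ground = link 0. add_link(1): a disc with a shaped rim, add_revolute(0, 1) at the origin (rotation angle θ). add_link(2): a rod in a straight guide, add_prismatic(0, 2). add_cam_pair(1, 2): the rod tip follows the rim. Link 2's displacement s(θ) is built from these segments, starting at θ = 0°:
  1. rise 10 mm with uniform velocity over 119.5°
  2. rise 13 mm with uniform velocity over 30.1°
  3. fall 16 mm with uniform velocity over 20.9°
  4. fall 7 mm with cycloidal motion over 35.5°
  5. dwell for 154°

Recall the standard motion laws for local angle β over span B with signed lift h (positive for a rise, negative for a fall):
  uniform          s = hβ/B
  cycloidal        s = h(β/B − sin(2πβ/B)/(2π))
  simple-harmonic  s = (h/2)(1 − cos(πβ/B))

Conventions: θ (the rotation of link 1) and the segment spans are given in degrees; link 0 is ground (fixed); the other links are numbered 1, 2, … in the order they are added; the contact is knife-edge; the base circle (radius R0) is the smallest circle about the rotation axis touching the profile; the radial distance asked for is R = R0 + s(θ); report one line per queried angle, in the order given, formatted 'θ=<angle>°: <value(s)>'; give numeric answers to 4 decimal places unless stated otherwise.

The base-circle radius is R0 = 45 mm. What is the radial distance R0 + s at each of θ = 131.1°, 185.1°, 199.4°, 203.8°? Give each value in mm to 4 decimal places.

segment 1 (0° to 119.5°, uniform, h = 10) is passed completely: s = 0.0000 + (10) = 10.0000
θ = 131.1° falls in segment 2 (119.5° to 149.6°, uniform, h = 13): β = 131.1 − 119.5 = 11.6°, B = 30.1°; Δs = 13·11.6/30.1 = 5.0100; s = 10.0000 + 5.0100 = 15.0100
segment 2 (119.5° to 149.6°, uniform, h = 13) is passed completely: s = 10.0000 + (13) = 23.0000
segment 3 (149.6° to 170.5°, uniform, h = -16) is passed completely: s = 23.0000 + (-16) = 7.0000
θ = 185.1° falls in segment 4 (170.5° to 206°, cycloidal, h = -7): β = 185.1 − 170.5 = 14.6°, B = 35.5°; Δs = -7·(0.4113 − sin(2π·0.4113)/(2π)) = -2.2894; s = 7.0000 − 2.2894 = 4.7106
θ = 199.4° falls in segment 4 (170.5° to 206°, cycloidal, h = -7): β = 199.4 − 170.5 = 28.9°, B = 35.5°; Δs = -7·(0.8141 − sin(2π·0.8141)/(2π)) = -6.7236; s = 7.0000 − 6.7236 = 0.2764
θ = 203.8° falls in segment 4 (170.5° to 206°, cycloidal, h = -7): β = 203.8 − 170.5 = 33.3°, B = 35.5°; Δs = -7·(0.9380 − sin(2π·0.9380)/(2π)) = -6.9891; s = 7.0000 − 6.9891 = 0.0109
θ=131.1°: R = R0 + s = 45 + 15.0100 = 60.0100
θ=185.1°: R = R0 + s = 45 + 4.7106 = 49.7106
θ=199.4°: R = R0 + s = 45 + 0.2764 = 45.2764
θ=203.8°: R = R0 + s = 45 + 0.0109 = 45.0109

θ=131.1°: 60.0100
θ=185.1°: 49.7106
θ=199.4°: 45.2764
θ=203.8°: 45.0109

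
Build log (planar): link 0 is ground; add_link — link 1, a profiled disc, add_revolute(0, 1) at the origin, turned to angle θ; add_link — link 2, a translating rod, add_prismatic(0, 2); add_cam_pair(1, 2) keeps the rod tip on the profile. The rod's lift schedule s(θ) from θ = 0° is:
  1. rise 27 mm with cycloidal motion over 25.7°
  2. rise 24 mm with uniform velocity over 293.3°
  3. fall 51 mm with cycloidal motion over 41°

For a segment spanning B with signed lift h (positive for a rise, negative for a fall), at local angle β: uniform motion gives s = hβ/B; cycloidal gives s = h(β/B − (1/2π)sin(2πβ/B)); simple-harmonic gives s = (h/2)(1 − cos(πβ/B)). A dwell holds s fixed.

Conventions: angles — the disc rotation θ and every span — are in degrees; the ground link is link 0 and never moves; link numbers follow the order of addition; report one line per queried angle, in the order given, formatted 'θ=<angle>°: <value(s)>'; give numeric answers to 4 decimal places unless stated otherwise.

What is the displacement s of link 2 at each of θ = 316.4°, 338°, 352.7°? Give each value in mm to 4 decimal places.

seg 1 [0°–25.7°] cycloidal, h=27: full span → s += 27 → s = 27.0000
seg 2 [25.7°–319°] uniform, h=24: θ=316.4° here. β=290.7, B=293.3. 24·290.7/293.3 = 23.7872 → s = 50.7872
seg 2 [25.7°–319°] uniform, h=24: full span → s += 24 → s = 51.0000
seg 3 [319°–360°] cycloidal, h=-51: θ=338° here. β=19, B=41. -51·(0.4634 − sin(2π·0.4634)/(2π)) = -21.7847 → s = 29.2153
seg 3 [319°–360°] cycloidal, h=-51: θ=352.7° here. β=33.7, B=41. -51·(0.8220 − sin(2π·0.8220)/(2π)) = -49.2210 → s = 1.7790

θ=316.4°: 50.7872
θ=338°: 29.2153
θ=352.7°: 1.7790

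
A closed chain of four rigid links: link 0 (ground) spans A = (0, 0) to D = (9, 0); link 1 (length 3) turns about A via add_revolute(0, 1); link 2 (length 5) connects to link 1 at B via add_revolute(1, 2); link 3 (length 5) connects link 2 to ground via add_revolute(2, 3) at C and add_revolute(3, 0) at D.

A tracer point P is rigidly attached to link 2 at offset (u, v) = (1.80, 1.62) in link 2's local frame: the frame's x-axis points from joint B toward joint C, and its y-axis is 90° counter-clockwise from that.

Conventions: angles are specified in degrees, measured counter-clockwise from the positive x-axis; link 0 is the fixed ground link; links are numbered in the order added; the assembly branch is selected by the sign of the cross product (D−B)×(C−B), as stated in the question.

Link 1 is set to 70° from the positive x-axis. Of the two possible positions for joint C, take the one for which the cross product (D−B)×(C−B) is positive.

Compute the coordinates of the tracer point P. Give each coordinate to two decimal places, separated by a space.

A=(0,0), D=(9.00,0)
B = A + 3.00·(cos70°, sin70°) = (1.0261, 2.8191)
|BD| = 8.4576
circle(B,5.00) ∩ circle(D,5.00): a=4.2288, h=2.6678
  candidates: C₊=(5.9023,3.9248) cross=22.563; C₋=(4.1238,-1.1057) cross=-22.563
  branch + wants cross > 0 → take C=(5.9023,3.9248) (cross=22.563)
ex = (C−B)/|BC| = (0.9752,0.2211); ey = (-0.2211,0.9752)
P = B + 1.80·ex + 1.62·ey = (2.4232,4.7970)

2.42 4.80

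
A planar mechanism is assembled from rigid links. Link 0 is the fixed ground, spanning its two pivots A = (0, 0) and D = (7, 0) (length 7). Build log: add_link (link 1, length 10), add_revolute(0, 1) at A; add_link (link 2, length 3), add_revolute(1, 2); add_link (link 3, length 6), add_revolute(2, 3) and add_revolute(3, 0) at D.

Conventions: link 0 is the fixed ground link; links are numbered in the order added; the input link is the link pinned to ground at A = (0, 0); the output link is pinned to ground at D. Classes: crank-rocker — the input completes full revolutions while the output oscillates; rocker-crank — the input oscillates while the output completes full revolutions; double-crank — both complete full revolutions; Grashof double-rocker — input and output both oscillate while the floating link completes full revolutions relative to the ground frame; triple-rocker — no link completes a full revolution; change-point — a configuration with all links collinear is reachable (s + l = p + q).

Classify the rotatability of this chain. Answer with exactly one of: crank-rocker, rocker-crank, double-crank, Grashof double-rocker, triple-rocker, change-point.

lengths: ground=7, input=10, coupler=3, output=6
sorted: s=3 (shortest), l=10 (longest), p+q=13
s + l = 13 vs p + q = 13
s + l = p + q → change-point (collinear configuration reachable)

change-point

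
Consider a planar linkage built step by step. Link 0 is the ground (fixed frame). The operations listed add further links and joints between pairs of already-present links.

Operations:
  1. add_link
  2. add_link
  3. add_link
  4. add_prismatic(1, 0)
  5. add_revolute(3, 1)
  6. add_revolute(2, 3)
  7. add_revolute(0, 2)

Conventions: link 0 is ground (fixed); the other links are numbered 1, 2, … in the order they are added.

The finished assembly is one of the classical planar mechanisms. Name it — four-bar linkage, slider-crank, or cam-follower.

links: 4 (incl. ground); joints: 3 revolute, 1 prismatic, 0 higher (cam) pair, forming one closed loop
4 links, 3 revolutes + 1 prismatic in one loop → slider-crank

slider-crank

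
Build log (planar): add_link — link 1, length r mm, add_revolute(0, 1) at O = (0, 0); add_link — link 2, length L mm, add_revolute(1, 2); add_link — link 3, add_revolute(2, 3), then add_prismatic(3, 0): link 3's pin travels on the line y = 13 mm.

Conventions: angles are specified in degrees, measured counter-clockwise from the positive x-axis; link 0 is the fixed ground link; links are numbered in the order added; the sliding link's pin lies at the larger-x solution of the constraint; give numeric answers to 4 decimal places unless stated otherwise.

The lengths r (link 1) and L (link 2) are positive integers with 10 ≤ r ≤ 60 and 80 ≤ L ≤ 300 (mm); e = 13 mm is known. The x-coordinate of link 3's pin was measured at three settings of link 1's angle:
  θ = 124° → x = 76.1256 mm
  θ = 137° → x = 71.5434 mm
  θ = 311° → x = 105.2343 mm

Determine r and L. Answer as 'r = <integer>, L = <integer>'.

constraint per measurement: (x − r cos θ)² + (r sin θ − e)² = L²
subtracting the θ₁ and θ₂ equations cancels the r² and L² terms:
r = (x₁² − x₂²) / (2[(x₁cos θ₁ + e sin θ₁) − (x₂cos θ₂ + e sin θ₂)]) = 29.0005 → r = 29
L² = (x₁ − r cos θ₁)² + (r sin θ₁ − e)² = 8649.0086 → L = 93.0000 → L = 93
check at θ₃=311°: x = 105.2343 (printed 105.2343) ✓

r = 29, L = 93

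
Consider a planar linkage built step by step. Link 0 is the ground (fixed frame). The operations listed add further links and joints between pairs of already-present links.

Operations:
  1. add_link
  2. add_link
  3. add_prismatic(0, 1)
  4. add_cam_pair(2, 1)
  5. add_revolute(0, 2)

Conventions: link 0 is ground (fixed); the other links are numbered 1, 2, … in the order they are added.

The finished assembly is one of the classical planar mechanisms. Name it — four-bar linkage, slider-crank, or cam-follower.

links: 3 (incl. ground); joints: 1 revolute, 1 prismatic, 1 higher (cam) pair, forming one closed loop
3 links, revolute + prismatic + higher pair in one loop → cam-follower

cam-follower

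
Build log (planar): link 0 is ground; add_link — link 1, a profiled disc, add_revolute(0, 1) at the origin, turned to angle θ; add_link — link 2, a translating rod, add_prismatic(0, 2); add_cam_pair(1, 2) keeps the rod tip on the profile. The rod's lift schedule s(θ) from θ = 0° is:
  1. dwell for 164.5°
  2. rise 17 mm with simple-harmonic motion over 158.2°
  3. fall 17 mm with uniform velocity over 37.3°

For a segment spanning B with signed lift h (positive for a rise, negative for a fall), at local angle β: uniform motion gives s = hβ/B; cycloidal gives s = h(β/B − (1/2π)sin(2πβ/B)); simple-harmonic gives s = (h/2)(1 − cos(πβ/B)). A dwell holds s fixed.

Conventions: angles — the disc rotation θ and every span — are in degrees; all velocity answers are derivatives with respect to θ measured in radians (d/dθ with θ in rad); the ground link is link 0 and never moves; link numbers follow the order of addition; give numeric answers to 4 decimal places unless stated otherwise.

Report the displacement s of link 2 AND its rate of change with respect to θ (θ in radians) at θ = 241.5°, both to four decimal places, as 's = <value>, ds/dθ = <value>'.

seg 1 [0°–164.5°] dwell: s stays 0.0000
seg 2 [164.5°–322.7°] simple-harmonic, h=17: θ=241.5° here. β=77, B=158.2. 17/2·(1 − cos(π·0.4867)) = 8.1456 → s = 8.1456
velocity in seg [164.5°–322.7°] (simple-harmonic), θ in radians: β = 77° = 1.3439 rad, B = 158.2° = 2.7611 rad; ds/dθ = (πh/(2B)) sin(πβ/B) = (π·17/(2·2.7611)) sin(π·0.4867) = 9.662894 mm/rad

s = 8.1456, ds/dθ = 9.6629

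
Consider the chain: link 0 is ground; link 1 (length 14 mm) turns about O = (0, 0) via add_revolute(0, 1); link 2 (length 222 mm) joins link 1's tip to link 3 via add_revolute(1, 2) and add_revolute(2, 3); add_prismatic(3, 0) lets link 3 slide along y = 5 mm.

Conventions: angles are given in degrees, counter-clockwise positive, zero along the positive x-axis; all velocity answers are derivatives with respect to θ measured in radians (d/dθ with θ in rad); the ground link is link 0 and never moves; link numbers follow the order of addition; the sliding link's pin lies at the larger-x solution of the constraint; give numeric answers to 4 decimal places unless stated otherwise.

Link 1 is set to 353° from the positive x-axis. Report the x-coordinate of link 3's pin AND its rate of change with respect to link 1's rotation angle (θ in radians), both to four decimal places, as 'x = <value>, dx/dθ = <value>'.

geometry: r = 14 mm, L = 222 mm, e = 5 mm
crank pin P = (r cos θ, r sin θ) = (13.895646, -1.706171)
h = r sin θ − e = -1.706171 − 5 = -6.706171
x = r cos θ + √(L² − h²) = 13.895646 + 221.898687 = 235.794333
dx/dθ = −r sin θ − h·r cos θ/√(L² − h²) (θ in radians; h = -6.706171) = 2.126122

x = 235.7943, dx/dθ = 2.1261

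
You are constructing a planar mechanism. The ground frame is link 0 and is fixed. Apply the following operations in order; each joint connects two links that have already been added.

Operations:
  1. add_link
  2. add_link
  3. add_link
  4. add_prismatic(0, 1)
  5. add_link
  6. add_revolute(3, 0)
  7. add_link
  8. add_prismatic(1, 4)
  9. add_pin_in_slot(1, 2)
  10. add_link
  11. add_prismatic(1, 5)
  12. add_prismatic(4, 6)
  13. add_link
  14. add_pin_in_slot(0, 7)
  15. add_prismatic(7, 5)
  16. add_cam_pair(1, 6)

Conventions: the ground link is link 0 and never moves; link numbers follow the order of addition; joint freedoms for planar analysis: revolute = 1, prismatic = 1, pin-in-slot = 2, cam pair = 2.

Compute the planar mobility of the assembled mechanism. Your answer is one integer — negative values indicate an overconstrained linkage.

ground; <1,0,0>
#1 <2,0,0>
#2 <3,0,0>
#3 <4,0,0>
P:0↔1 J1 <4,1,0>
#4 <5,1,0>
R:3↔0 J1 <5,2,0>
#5 <6,2,0>
P:1↔4 J1 <6,3,0>
PS:1↔2 J2 <6,3,1>
#6 <7,3,1>
P:1↔5 J1 <7,4,1>
P:4↔6 J1 <7,5,1>
#7 <8,5,1>
PS:0↔7 J2 <8,5,2>
P:7↔5 J1 <8,6,2>
C:1↔6 J2 <8,6,3>
3×7 − 2×6 − 1×3 = 6

M = 6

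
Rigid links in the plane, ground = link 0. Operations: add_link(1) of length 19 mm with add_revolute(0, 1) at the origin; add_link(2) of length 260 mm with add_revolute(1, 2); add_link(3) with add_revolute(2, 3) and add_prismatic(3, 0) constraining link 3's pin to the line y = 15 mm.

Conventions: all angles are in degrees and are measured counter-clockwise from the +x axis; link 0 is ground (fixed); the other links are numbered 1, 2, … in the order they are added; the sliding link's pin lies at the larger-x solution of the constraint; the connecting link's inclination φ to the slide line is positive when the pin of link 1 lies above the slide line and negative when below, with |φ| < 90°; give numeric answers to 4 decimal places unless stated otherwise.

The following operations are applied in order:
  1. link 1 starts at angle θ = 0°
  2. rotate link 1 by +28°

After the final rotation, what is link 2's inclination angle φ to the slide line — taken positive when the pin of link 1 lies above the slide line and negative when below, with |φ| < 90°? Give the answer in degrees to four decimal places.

geometry: r = 19 mm, L = 260 mm, e = 15 mm; θ starts at 0°
rotate link 1 by +28°: θ ← 0° +28° = 28°
h = r sin θ − e = 8.919960 − 15 = -6.080040
sin φ = h / L = -6.080040 / 260 = -0.02338477
φ = arcsin(-0.02338477) = -1.339971°

-1.3400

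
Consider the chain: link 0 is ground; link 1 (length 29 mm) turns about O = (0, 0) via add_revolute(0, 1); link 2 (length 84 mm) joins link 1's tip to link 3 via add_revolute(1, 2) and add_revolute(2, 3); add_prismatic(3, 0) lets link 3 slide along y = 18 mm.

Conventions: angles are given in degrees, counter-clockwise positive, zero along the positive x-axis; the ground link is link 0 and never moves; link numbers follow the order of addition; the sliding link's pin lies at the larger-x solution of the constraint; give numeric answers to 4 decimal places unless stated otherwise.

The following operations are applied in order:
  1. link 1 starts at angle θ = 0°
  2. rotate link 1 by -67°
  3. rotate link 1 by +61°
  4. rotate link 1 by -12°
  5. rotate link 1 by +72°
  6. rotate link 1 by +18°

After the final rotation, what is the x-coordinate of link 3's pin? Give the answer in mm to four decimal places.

geometry: r = 29 mm, L = 84 mm, e = 18 mm; θ starts at 0°
rotate link 1 by -67°: θ ← 0° -67° = -67°
rotate link 1 by +61°: θ ← -67° +61° = -6°
rotate link 1 by -12°: θ ← -6° -12° = -18°
rotate link 1 by +72°: θ ← -18° +72° = 54°
rotate link 1 by +18°: θ ← 54° +18° = 72°
crank pin P = (r cos θ, r sin θ) = (8.961493, 27.580639)
h = r sin θ − e = 27.580639 − 18 = 9.580639
x = r cos θ + √(L² − h²) = 8.961493 + 83.451851 = 92.413343

92.4133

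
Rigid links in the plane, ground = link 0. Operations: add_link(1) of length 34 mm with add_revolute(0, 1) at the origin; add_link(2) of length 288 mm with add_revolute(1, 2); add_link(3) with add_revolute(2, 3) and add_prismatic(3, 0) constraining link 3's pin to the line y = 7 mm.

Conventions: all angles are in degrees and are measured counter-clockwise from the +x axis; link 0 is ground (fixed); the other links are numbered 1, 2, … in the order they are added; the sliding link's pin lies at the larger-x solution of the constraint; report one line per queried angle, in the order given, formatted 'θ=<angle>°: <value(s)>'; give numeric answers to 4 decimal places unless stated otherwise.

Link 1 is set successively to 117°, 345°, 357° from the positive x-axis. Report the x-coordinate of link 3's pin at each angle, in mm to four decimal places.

geometry: r = 34 mm, L = 288 mm, e = 7 mm
θ=117°: crank pin P = (r cos θ, r sin θ) = (-15.435677, 30.294222)
θ=117°: h = r sin θ − e = 30.294222 − 7 = 23.294222
θ=117°: x = r cos θ + √(L² − h²) = -15.435677 + 287.056404 = 271.620727
θ=345°: crank pin P = (r cos θ, r sin θ) = (32.841478, -8.799848)
θ=345°: h = r sin θ − e = -8.799848 − 7 = -15.799848
θ=345°: x = r cos θ + √(L² − h²) = 32.841478 + 287.566279 = 320.407757
θ=357°: crank pin P = (r cos θ, r sin θ) = (33.953404, -1.779423)
θ=357°: h = r sin θ − e = -1.779423 − 7 = -8.779423
θ=357°: x = r cos θ + √(L² − h²) = 33.953404 + 287.866152 = 321.819557

θ=117°: 271.6207
θ=345°: 320.4078
θ=357°: 321.8196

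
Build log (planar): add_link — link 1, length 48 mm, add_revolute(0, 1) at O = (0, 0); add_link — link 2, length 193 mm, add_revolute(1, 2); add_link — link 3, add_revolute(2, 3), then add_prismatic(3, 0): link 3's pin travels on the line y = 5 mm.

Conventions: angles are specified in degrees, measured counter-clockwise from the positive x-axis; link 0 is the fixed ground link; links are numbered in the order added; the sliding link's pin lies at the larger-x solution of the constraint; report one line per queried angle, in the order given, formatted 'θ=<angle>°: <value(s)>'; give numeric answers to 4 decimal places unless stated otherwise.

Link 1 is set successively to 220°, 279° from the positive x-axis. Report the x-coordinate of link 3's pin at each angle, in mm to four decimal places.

geometry: r = 48 mm, L = 193 mm, e = 5 mm
θ=220°: crank pin P = (r cos θ, r sin θ) = (-36.770133, -30.853805)
θ=220°: h = r sin θ − e = -30.853805 − 5 = -35.853805
θ=220°: x = r cos θ + √(L² − h²) = -36.770133 + 189.640462 = 152.870328
θ=279°: crank pin P = (r cos θ, r sin θ) = (7.508854, -47.409040)
θ=279°: h = r sin θ − e = -47.409040 − 5 = -52.409040
θ=279°: x = r cos θ + √(L² − h²) = 7.508854 + 185.747927 = 193.256782

θ=220°: 152.8703
θ=279°: 193.2568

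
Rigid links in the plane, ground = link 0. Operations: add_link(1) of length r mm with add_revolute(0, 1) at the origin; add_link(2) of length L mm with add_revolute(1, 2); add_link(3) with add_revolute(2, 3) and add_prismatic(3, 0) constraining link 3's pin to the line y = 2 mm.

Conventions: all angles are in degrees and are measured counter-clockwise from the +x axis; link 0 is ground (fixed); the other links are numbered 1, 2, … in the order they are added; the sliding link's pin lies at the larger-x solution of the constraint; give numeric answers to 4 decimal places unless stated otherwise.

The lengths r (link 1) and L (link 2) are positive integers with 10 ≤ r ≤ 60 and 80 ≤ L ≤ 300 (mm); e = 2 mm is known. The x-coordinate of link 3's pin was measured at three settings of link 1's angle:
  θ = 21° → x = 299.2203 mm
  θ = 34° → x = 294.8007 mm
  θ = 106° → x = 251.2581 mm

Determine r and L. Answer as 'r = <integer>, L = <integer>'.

constraint per measurement: (x − r cos θ)² + (r sin θ − e)² = L²
subtracting the θ₁ and θ₂ equations cancels the r² and L² terms:
r = (x₁² − x₂²) / (2[(x₁cos θ₁ + e sin θ₁) − (x₂cos θ₂ + e sin θ₂)]) = 38.0002 → r = 38
L² = (x₁ − r cos θ₁)² + (r sin θ₁ − e)² = 69696.0036 → L = 264.0000 → L = 264
check at θ₃=106°: x = 251.2581 (printed 251.2581) ✓

r = 38, L = 264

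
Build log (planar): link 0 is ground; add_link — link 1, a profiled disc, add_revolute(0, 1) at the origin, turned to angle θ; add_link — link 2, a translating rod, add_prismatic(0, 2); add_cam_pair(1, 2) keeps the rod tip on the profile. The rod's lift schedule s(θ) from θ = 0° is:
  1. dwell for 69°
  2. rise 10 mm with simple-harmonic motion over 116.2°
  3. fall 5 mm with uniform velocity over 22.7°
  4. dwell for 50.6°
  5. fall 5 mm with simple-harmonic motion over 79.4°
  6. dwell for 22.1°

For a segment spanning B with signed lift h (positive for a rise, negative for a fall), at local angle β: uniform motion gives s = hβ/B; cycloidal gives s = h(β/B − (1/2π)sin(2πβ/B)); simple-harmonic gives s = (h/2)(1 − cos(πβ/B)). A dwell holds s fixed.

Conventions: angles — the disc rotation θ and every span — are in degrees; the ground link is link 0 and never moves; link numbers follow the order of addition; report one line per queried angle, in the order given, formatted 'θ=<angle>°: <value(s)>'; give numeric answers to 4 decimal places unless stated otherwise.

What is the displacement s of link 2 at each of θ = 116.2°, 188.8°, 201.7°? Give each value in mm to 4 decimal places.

seg 1 [0°–69°] dwell: s stays 0.0000
seg 2 [69°–185.2°] simple-harmonic, h=10: θ=116.2° here. β=47.2, B=116.2. 10/2·(1 − cos(π·0.4062)) = 3.5478 → s = 3.5478
seg 2 [69°–185.2°] simple-harmonic, h=10: full span → s += 10 → s = 10.0000
seg 3 [185.2°–207.9°] uniform, h=-5: θ=188.8° here. β=3.6, B=22.7. -5·3.6/22.7 = -0.7930 → s = 9.2070
seg 3 [185.2°–207.9°] uniform, h=-5: θ=201.7° here. β=16.5, B=22.7. -5·16.5/22.7 = -3.6344 → s = 6.3656

θ=116.2°: 3.5478
θ=188.8°: 9.2070
θ=201.7°: 6.3656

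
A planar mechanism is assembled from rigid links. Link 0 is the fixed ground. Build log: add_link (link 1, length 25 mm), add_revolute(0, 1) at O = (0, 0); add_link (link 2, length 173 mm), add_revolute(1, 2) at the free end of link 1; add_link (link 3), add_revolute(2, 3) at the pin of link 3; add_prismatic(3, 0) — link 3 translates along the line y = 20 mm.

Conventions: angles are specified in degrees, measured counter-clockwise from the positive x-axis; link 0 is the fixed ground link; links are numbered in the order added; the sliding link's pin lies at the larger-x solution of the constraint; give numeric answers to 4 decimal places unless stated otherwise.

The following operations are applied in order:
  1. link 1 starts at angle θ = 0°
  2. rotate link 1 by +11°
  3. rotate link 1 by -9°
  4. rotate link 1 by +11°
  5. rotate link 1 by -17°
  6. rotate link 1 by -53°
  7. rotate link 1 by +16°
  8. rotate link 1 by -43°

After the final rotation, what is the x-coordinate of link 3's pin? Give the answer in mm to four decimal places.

geometry: r = 25 mm, L = 173 mm, e = 20 mm; θ starts at 0°
rotate link 1 by +11°: θ ← 0° +11° = 11°
rotate link 1 by -9°: θ ← 11° -9° = 2°
rotate link 1 by +11°: θ ← 2° +11° = 13°
rotate link 1 by -17°: θ ← 13° -17° = -4°
rotate link 1 by -53°: θ ← -4° -53° = -57°
rotate link 1 by +16°: θ ← -57° +16° = -41°
rotate link 1 by -43°: θ ← -41° -43° = -84°
crank pin P = (r cos θ, r sin θ) = (2.613212, -24.863047)
h = r sin θ − e = -24.863047 − 20 = -44.863047
x = r cos θ + √(L² − h²) = 2.613212 + 167.081737 = 169.694949

169.6949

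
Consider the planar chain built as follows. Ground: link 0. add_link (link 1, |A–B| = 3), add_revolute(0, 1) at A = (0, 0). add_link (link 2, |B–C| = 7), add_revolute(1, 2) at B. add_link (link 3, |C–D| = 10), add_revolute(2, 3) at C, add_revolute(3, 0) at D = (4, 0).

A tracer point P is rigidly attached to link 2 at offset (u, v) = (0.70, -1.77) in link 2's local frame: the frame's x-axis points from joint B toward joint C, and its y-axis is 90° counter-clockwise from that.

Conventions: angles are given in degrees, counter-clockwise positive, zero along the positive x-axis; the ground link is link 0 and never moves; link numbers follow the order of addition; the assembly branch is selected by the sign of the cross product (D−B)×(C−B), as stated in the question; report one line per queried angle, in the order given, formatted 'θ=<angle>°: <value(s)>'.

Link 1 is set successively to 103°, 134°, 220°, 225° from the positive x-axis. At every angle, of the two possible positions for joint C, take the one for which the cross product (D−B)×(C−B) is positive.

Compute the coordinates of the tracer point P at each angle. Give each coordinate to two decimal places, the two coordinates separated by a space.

A=(0,0), D=(4.00,0)
θ=103°: B = A + 3.00·(cos103°, sin103°) = (-0.6749, 2.9231)
θ=103°: |BD| = 5.5135
θ=103°: circle(B,7.00) ∩ circle(D,10.00): a=-1.8682, h=6.7461
θ=103°:   candidates: C₊=(1.3177,9.6335) cross=37.195; C₋=(-5.8355,-1.8063) cross=-37.195
θ=103°:   branch + wants cross > 0 → take C=(1.3177,9.6335) (cross=37.195)
θ=103°: ex = (C−B)/|BC| = (0.2846,0.9586); ey = (-0.9586,0.2846)
θ=103°: P = B + 0.70·ex + -1.77·ey = (1.2212,3.0903)
θ=134°: B = A + 3.00·(cos134°, sin134°) = (-2.0840, 2.1580)
θ=134°: |BD| = 6.4554
θ=134°: circle(B,7.00) ∩ circle(D,10.00): a=-0.7225, h=6.9626
θ=134°:   candidates: C₊=(-0.4373,8.9616) cross=44.946; C₋=(-5.0925,-4.1625) cross=-44.946
θ=134°:   branch + wants cross > 0 → take C=(-0.4373,8.9616) (cross=44.946)
θ=134°: ex = (C−B)/|BC| = (0.2352,0.9719); ey = (-0.9719,0.2352)
θ=134°: P = B + 0.70·ex + -1.77·ey = (-0.1990,2.4220)
θ=220°: B = A + 3.00·(cos220°, sin220°) = (-2.2981, -1.9284)
θ=220°: |BD| = 6.5867
θ=220°: circle(B,7.00) ∩ circle(D,10.00): a=-0.5781, h=6.9761
θ=220°:   candidates: C₊=(-4.8932,4.5728) cross=45.950; C₋=(-0.8085,-8.7680) cross=-45.950
θ=220°:   branch + wants cross > 0 → take C=(-4.8932,4.5728) (cross=45.950)
θ=220°: ex = (C−B)/|BC| = (-0.3707,0.9287); ey = (-0.9287,-0.3707)
θ=220°: P = B + 0.70·ex + -1.77·ey = (-0.9138,-0.6221)
θ=225°: B = A + 3.00·(cos225°, sin225°) = (-2.1213, -2.1213)
θ=225°: |BD| = 6.4785
θ=225°: circle(B,7.00) ∩ circle(D,10.00): a=-0.6969, h=6.9652
θ=225°:   candidates: C₊=(-5.0605,4.2317) cross=45.124; C₋=(-0.4991,-8.9307) cross=-45.124
θ=225°:   branch + wants cross > 0 → take C=(-5.0605,4.2317) (cross=45.124)
θ=225°: ex = (C−B)/|BC| = (-0.4199,0.9076); ey = (-0.9076,-0.4199)
θ=225°: P = B + 0.70·ex + -1.77·ey = (-0.8088,-0.7428)

θ=103°: 1.22 3.09
θ=134°: -0.20 2.42
θ=220°: -0.91 -0.62
θ=225°: -0.81 -0.74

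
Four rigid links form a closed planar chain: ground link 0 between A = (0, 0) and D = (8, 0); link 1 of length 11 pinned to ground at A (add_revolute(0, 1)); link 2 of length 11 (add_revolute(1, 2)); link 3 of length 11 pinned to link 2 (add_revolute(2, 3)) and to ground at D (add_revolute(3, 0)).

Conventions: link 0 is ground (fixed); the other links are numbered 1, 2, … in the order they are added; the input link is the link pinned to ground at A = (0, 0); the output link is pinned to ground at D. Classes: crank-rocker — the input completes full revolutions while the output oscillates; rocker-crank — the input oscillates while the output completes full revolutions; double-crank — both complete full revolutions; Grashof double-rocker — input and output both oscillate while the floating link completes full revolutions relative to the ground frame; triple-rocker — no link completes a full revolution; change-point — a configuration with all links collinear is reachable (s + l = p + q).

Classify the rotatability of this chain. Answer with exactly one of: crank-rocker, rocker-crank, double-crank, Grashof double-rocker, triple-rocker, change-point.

lengths: ground=8, input=11, coupler=11, output=11
sorted: s=8 (shortest), l=11 (longest), p+q=22
s + l = 19 vs p + q = 22
s + l < p + q (Grashof) with shortest = ground link → double-crank

double-crank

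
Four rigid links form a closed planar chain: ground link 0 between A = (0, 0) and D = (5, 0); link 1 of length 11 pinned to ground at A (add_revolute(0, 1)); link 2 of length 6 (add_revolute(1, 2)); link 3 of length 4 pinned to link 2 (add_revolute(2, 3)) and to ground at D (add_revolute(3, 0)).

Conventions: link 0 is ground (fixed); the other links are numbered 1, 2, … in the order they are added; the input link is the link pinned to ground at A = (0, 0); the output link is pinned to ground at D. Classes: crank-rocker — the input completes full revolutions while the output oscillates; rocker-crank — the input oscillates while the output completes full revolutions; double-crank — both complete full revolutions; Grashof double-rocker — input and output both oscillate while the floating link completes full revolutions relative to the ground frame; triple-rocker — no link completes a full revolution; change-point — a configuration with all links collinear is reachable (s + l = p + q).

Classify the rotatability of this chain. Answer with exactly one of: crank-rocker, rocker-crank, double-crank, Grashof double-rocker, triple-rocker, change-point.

lengths: ground=5, input=11, coupler=6, output=4
sorted: s=4 (shortest), l=11 (longest), p+q=11
s + l = 15 vs p + q = 11
s + l > p + q → non-Grashof → no link fully rotates → triple-rocker

triple-rocker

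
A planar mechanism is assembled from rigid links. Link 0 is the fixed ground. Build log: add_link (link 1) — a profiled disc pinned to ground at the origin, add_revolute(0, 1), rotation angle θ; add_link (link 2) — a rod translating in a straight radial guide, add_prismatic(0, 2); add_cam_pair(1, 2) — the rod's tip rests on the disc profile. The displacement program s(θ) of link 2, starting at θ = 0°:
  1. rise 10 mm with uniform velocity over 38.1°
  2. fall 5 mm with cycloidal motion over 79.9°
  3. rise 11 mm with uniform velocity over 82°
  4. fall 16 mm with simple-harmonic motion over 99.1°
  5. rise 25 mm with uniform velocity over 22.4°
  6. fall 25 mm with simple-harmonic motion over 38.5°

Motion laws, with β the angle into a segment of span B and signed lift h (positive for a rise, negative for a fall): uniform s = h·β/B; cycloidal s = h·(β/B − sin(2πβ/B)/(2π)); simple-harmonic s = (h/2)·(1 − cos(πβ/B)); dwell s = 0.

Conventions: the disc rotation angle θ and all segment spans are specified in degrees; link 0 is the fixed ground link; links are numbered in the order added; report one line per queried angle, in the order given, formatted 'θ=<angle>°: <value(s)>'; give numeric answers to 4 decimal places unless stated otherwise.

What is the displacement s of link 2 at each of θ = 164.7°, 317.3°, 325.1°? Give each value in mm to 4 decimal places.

seg 1 [0°–38.1°] uniform, h=10: full span → s += 10 → s = 10.0000
seg 2 [38.1°–118°] cycloidal, h=-5: full span → s += -5 → s = 5.0000
seg 3 [118°–200°] uniform, h=11: θ=164.7° here. β=46.7, B=82. 11·46.7/82 = 6.2646 → s = 11.2646
seg 3 [118°–200°] uniform, h=11: full span → s += 11 → s = 16.0000
seg 4 [200°–299.1°] simple-harmonic, h=-16: full span → s += -16 → s = 0.0000
seg 5 [299.1°–321.5°] uniform, h=25: θ=317.3° here. β=18.2, B=22.4. 25·18.2/22.4 = 20.3125 → s = 20.3125
seg 5 [299.1°–321.5°] uniform, h=25: full span → s += 25 → s = 25.0000
seg 6 [321.5°–360°] simple-harmonic, h=-25: θ=325.1° here. β=3.6, B=38.5. -25/2·(1 − cos(π·0.0935)) = -0.5355 → s = 24.4645

θ=164.7°: 11.2646
θ=317.3°: 20.3125
θ=325.1°: 24.4645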